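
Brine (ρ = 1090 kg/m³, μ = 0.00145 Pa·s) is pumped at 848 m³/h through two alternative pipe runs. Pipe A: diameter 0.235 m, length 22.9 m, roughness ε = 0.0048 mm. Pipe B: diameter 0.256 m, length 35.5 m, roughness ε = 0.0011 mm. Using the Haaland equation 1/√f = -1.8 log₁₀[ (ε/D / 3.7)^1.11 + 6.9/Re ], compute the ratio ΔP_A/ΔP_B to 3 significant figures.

Pipe A: V = Q/A = 0.2356/0.04337 = 5.431 m/s; Re = 9.594e+05; ε/D = 2.04e-05; Haaland → f = 0.01204; ΔP_A = f(L/D)(ρV²/2) = 1.886e+04 Pa.
Pipe B: V = Q/A = 0.2356/0.05147 = 4.576 m/s; Re = 8.807e+05; ε/D = 4.3e-06; Haaland → f = 0.0119; ΔP_B = f(L/D)(ρV²/2) = 1.884e+04 Pa.
ΔP_A/ΔP_B = 1.886e+04/1.884e+04 = 1.00.

ΔP_A/ΔP_B ≈ 1.00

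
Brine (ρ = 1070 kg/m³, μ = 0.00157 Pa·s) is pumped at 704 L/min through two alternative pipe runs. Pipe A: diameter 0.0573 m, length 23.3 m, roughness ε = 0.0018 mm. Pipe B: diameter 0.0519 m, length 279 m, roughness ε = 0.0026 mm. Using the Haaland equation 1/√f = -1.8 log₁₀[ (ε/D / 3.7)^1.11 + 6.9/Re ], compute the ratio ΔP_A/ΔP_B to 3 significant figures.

Pipe A: V = Q/A = 0.01173/0.002579 = 4.55 m/s; Re = 1.777e+05; ε/D = 3.14e-05; Haaland → f = 0.01605; ΔP_A = f(L/D)(ρV²/2) = 7.229e+04 Pa.
Pipe B: V = Q/A = 0.01173/0.002116 = 5.546 m/s; Re = 1.962e+05; ε/D = 5.01e-05; Haaland → f = 0.01589; ΔP_B = f(L/D)(ρV²/2) = 1.405e+06 Pa.
ΔP_A/ΔP_B = 7.229e+04/1.405e+06 = 0.0514.

ΔP_A/ΔP_B ≈ 0.0514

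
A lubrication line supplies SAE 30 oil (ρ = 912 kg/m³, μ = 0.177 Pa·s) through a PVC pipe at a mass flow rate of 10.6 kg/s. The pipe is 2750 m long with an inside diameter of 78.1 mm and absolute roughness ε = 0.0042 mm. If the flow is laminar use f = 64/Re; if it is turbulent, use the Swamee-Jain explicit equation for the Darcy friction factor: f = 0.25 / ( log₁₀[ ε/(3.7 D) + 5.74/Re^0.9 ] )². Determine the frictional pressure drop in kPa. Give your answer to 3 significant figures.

A = πD²/4 = π(0.0781)²/4 = 0.004791 m²; mean velocity V = ṁ/(ρA) = 10.6/(912 · 0.004791) = 2.426 m/s.
Reynolds number Re = ρVD/μ = 912 · 2.426 · 0.0781 / 0.177 = 976.3.
Re < 2300 → laminar flow, so f = 64/Re = 64/976.3 = 0.06555 (the turbulent correlation is not needed).
Darcy-Weisbach: ΔP = f(L/D)(ρV²/2) = 0.06555·(2750/0.0781)·(912·2.426²/2) = 0.06555·3.521e+04·2684 = 6.195e+06 Pa.
ΔP = 6.195e+06 Pa = 6200 kPa.

ΔP ≈ 6200 kPa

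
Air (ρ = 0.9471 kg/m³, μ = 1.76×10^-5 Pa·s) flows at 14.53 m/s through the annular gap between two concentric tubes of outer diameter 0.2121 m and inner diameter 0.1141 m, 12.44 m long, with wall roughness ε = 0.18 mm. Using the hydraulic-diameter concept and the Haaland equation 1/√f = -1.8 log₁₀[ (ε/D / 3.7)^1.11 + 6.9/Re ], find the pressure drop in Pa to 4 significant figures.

Hydraulic diameter D_h = 4A/P = D_o - D_i = 0.2121 - 0.1141 = 0.098 m.
Re = ρVD_h/μ = 0.9471·14.53·0.098/1.76e-05 = 7.663e+04.
ε/D_h = 0.00018/0.098 = 0.00184; Haaland gives 1/√f = -1.8 log₁₀[0.000215+9e-05] = 6.328, so f = 0.02497.
ΔP = f(L/D_h)(ρV²/2) = 0.02497·12.44/0.098·99.98 = 316.9 Pa.

ΔP ≈ 316.9 Pa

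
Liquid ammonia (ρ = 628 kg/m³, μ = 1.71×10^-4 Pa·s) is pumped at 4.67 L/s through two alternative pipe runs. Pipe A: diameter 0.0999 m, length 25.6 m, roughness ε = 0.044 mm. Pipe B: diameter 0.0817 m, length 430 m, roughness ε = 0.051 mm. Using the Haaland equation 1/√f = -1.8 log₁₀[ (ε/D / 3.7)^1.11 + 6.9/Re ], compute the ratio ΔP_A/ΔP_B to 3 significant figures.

Pipe A: V = Q/A = 0.00467/0.007838 = 0.5958 m/s; Re = 2.186e+05; ε/D = 0.00044; Haaland → f = 0.01817; ΔP_A = f(L/D)(ρV²/2) = 519 Pa.
Pipe B: V = Q/A = 0.00467/0.005242 = 0.8908 m/s; Re = 2.673e+05; ε/D = 0.000624; Haaland → f = 0.01889; ΔP_B = f(L/D)(ρV²/2) = 2.477e+04 Pa.
ΔP_A/ΔP_B = 519/2.477e+04 = 0.0210.

ΔP_A/ΔP_B ≈ 0.0210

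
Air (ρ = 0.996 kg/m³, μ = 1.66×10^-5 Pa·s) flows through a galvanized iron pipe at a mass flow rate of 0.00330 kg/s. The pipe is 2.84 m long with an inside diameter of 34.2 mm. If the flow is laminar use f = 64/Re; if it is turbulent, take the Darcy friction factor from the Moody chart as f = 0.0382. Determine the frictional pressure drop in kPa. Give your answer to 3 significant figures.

ΔP ≈ 0.0205 kPa

A = πD²/4 = π(0.0342)²/4 = 0.0009186 m²; mean velocity V = ṁ/(ρA) = 0.0033/(0.996 · 0.0009186) = 3.607 m/s.
Reynolds number Re = ρVD/μ = 0.996 · 3.607 · 0.0342 / 1.66e-05 = 7401.
Re > 4000 → turbulent; use the Moody-chart value f = 0.0382.
Darcy-Weisbach: ΔP = f(L/D)(ρV²/2) = 0.0382·(2.84/0.0342)·(0.996·3.607²/2) = 0.0382·83.04·6.478 = 20.55 Pa.
ΔP = 20.55 Pa = 0.0205 kPa.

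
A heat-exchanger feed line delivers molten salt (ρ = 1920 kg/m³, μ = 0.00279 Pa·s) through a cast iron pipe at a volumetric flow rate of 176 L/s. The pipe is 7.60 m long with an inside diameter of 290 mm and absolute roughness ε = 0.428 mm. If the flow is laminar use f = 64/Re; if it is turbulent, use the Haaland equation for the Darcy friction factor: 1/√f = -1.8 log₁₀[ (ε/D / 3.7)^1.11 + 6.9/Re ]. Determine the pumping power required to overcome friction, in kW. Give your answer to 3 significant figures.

Q = 176 L/s = 176/1000 = 0.176 m³/s.
Cross-sectional area A = πD²/4 = π(0.29)²/4 = 0.06605 m²; mean velocity V = Q/A = 0.176/0.06605 = 2.665 m/s.
Reynolds number Re = ρVD/μ = 1920 · 2.665 · 0.29 / 0.00279 = 5.318e+05.
Re > 4000 → turbulent. Relative roughness ε/D = 0.000428/0.29 = 0.00148. Haaland: 1/√f = -1.8 log₁₀[(0.00148/3.7)^1.11 + 6.9/5.318e+05] = -1.8 log₁₀[0.000169 + 1.3e-05] = 6.734, so f = 0.02206.
Darcy-Weisbach: ΔP = f(L/D)(ρV²/2) = 0.02206·(7.6/0.29)·(1920·2.665²/2) = 0.02206·26.21·6816 = 3940 Pa.
Pumping power P = QΔP = 0.176·3940 = 693.4 W = 0.693 kW.

P ≈ 0.693 kW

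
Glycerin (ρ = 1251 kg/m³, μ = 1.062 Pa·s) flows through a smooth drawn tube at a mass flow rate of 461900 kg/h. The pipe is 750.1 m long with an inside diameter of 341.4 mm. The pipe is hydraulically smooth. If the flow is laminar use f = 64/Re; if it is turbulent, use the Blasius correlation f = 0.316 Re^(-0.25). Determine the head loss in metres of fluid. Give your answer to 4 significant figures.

ṁ = 461900 kg/h = 461900/3600 = 128.3 kg/s.
A = πD²/4 = π(0.3414)²/4 = 0.09154 m²; mean velocity V = ṁ/(ρA) = 128.3/(1251 · 0.09154) = 1.12 m/s.
Reynolds number Re = ρVD/μ = 1251 · 1.12 · 0.3414 / 1.06 = 450.6.
Re < 2300 → laminar flow, so f = 64/Re = 64/450.6 = 0.142 (the turbulent correlation is not needed).
Darcy-Weisbach: ΔP = f(L/D)(ρV²/2) = 0.142·(750.1/0.3414)·(1251·1.12²/2) = 0.142·2197·785.2 = 2.45e+05 Pa.
Head loss h_f = ΔP/(ρg) = 2.45e+05/(1251·9.81) = 19.97 m.

h_f ≈ 19.97 m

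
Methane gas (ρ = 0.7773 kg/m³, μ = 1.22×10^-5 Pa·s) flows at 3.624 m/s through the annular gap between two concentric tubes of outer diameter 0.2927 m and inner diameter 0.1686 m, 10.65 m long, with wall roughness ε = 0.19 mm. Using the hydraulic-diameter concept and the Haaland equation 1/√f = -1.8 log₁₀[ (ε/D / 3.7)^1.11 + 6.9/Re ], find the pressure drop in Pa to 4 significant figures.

Hydraulic diameter D_h = 4A/P = D_o - D_i = 0.2927 - 0.1686 = 0.1241 m.
Re = ρVD_h/μ = 0.7773·3.624·0.1241/1.22e-05 = 2.865e+04.
ε/D_h = 0.00019/0.1241 = 0.00153; Haaland gives 1/√f = -1.8 log₁₀[0.000176+0.000241] = 6.085, so f = 0.02701.
ΔP = f(L/D_h)(ρV²/2) = 0.02701·10.65/0.1241·5.104 = 11.83 Pa.

ΔP ≈ 11.83 Pa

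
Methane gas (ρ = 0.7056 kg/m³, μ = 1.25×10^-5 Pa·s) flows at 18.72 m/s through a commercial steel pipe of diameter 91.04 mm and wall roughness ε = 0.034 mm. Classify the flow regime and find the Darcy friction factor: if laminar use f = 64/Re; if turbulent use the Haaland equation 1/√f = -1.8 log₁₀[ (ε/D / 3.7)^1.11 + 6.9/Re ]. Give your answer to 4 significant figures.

Re = ρVD/μ = 0.7056·18.72·0.09104/1.25e-05 = 9.62e+04.
Re > 4000 → turbulent. ε/D = 3.4e-05/0.09104 = 0.000373; Haaland: 1/√f = -1.8 log₁₀[3.67e-05 + 7.17e-05] = 7.137, so f = 0.01963.

f ≈ 0.01963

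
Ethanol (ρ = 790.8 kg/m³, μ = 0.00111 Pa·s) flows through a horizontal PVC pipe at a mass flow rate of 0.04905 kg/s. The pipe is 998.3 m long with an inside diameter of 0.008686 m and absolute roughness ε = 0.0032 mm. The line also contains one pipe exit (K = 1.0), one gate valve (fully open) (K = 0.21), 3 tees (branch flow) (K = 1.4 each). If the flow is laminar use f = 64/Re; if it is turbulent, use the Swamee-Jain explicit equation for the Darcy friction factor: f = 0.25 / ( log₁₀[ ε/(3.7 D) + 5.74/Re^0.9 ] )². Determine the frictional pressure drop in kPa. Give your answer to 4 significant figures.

A = πD²/4 = π(0.008686)²/4 = 5.926e-05 m²; mean velocity V = ṁ/(ρA) = 0.04905/(790.8 · 5.926e-05) = 1.047 m/s.
Reynolds number Re = ρVD/μ = 790.8 · 1.047 · 0.008686 / 0.00111 = 6477.
Re > 4000 → turbulent. Relative roughness ε/D = 3.2e-06/0.008686 = 0.000368. Swamee-Jain: f = 0.25/(log₁₀[0.000368/3.7 + 5.74/6477^0.9])² = 0.25/(log₁₀[9.96e-05 + 0.00213])² = 0.25/(-2.652)² = 0.03556.
Total minor-loss coefficient ΣK = 1·1 + 1·0.21 + 3·1.4 = 5.41.
ΔP = [f·L/D + ΣK]·(ρV²/2) = [0.03556·998.3/0.008686 + 5.41]·(790.8·1.047²/2) = [4087 + 5.41]·433.2 = 1.773e+06 Pa.
ΔP = 1.773e+06 Pa = 1773 kPa.

ΔP ≈ 1773 kPa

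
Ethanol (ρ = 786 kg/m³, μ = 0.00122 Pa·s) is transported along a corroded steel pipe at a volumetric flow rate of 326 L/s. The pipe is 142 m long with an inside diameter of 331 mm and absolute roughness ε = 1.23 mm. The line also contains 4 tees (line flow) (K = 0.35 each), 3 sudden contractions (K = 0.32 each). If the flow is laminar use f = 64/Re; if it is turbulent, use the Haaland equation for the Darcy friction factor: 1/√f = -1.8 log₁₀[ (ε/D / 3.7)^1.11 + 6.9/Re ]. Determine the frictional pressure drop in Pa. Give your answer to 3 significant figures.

ΔP ≈ 81100 Pa

Q = 326 L/s = 326/1000 = 0.326 m³/s.
Cross-sectional area A = πD²/4 = π(0.331)²/4 = 0.08605 m²; mean velocity V = Q/A = 0.326/0.08605 = 3.789 m/s.
Reynolds number Re = ρVD/μ = 786 · 3.789 · 0.331 / 0.00122 = 8.079e+05.
Re > 4000 → turbulent. Relative roughness ε/D = 0.00123/0.331 = 0.00372. Haaland: 1/√f = -1.8 log₁₀[(0.00372/3.7)^1.11 + 6.9/8.079e+05] = -1.8 log₁₀[0.00047 + 8.54e-06] = 5.976, so f = 0.028.
Total minor-loss coefficient ΣK = 4·0.35 + 3·0.32 = 2.36.
ΔP = [f·L/D + ΣK]·(ρV²/2) = [0.028·142/0.331 + 2.36]·(786·3.789²/2) = [12.01 + 2.36]·5641 = 8.107e+04 Pa.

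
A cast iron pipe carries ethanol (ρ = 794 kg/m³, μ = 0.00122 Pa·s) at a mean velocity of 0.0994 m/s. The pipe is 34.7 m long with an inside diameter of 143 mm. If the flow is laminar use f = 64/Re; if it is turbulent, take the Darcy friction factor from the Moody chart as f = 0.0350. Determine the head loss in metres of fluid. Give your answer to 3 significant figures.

h_f ≈ 0.00428 m

Reynolds number Re = ρVD/μ = 794 · 0.0994 · 0.143 / 0.00122 = 9251.
Re > 4000 → turbulent; use the Moody-chart value f = 0.0350.
Darcy-Weisbach: ΔP = f(L/D)(ρV²/2) = 0.035·(34.7/0.143)·(794·0.0994²/2) = 0.035·242.7·3.923 = 33.31 Pa.
Head loss h_f = ΔP/(ρg) = 33.31/(794·9.81) = 0.00428 m.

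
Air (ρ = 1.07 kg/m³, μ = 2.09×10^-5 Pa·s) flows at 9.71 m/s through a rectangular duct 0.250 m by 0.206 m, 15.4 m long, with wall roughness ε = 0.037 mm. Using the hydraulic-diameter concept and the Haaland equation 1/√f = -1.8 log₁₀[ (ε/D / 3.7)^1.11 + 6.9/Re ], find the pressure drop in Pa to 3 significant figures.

ΔP ≈ 62.6 Pa

Hydraulic diameter D_h = 4A/P = 4·(0.25·0.206)/(2·(0.25+0.206)) = 0.206/0.912 = 0.2259 m.
Re = ρVD_h/μ = 1.07·9.71·0.2259/2.09e-05 = 1.123e+05.
ε/D_h = 3.7e-05/0.2259 = 0.000164; Haaland gives 1/√f = -1.8 log₁₀[1.47e-05+6.14e-05] = 7.413, so f = 0.0182.
ΔP = f(L/D_h)(ρV²/2) = 0.0182·15.4/0.2259·50.44 = 62.58 Pa.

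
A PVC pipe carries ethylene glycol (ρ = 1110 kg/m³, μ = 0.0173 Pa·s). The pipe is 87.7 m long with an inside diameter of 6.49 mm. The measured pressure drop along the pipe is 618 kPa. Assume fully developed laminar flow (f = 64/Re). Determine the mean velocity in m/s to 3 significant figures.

For laminar flow, f = 64/Re with Re = ρVD/μ, so Darcy-Weisbach reduces to ΔP = 32μLV/D². Solving for V: V = ΔP·D²/(32μL) = 6.18e+05·(0.00649)²/(32·0.0173·87.7) = 0.5361 m/s.
Check: Re = ρVD/μ = 1110·0.5361·0.00649/0.0173 = 223.3 < 2300, so the laminar assumption holds.

V ≈ 0.536 m/s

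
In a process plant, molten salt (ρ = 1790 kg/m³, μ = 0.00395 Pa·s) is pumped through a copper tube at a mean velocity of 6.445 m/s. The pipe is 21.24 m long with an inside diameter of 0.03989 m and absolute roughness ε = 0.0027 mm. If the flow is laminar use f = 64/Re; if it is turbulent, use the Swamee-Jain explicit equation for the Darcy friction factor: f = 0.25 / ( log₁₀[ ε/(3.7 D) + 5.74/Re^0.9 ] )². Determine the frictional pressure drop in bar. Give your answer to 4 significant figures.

ΔP ≈ 3.513 bar

Reynolds number Re = ρVD/μ = 1790 · 6.445 · 0.03989 / 0.00395 = 1.165e+05.
Re > 4000 → turbulent. Relative roughness ε/D = 2.7e-06/0.03989 = 6.77e-05. Swamee-Jain: f = 0.25/(log₁₀[6.77e-05/3.7 + 5.74/1.165e+05^0.9])² = 0.25/(log₁₀[1.83e-05 + 0.000158])² = 0.25/(-3.753)² = 0.01775.
Darcy-Weisbach: ΔP = f(L/D)(ρV²/2) = 0.01775·(21.24/0.03989)·(1790·6.445²/2) = 0.01775·532.5·3.718e+04 = 3.513e+05 Pa.
ΔP = 3.513e+05 Pa = 3.513 bar.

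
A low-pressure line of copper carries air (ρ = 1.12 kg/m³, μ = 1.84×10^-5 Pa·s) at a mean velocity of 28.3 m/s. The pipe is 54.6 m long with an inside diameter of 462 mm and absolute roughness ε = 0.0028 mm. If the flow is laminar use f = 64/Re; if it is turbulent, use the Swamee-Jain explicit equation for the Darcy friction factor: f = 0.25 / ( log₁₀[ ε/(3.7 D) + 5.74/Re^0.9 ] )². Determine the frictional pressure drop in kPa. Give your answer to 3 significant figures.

ΔP ≈ 0.647 kPa

Reynolds number Re = ρVD/μ = 1.12 · 28.3 · 0.462 / 1.84e-05 = 7.958e+05.
Re > 4000 → turbulent. Relative roughness ε/D = 2.8e-06/0.462 = 6.06e-06. Swamee-Jain: f = 0.25/(log₁₀[6.06e-06/3.7 + 5.74/7.958e+05^0.9])² = 0.25/(log₁₀[1.64e-06 + 2.81e-05])² = 0.25/(-4.527)² = 0.0122.
Darcy-Weisbach: ΔP = f(L/D)(ρV²/2) = 0.0122·(54.6/0.462)·(1.12·28.3²/2) = 0.0122·118.2·448.5 = 646.5 Pa.
ΔP = 646.5 Pa = 0.647 kPa.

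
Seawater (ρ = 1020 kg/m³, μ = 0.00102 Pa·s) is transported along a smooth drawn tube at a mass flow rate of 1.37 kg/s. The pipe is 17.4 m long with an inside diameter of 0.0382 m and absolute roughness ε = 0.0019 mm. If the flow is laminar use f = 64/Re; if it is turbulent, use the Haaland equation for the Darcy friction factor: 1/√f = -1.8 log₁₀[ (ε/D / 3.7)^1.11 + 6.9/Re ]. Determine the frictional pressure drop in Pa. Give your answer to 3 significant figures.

A = πD²/4 = π(0.0382)²/4 = 0.001146 m²; mean velocity V = ṁ/(ρA) = 1.37/(1020 · 0.001146) = 1.172 m/s.
Reynolds number Re = ρVD/μ = 1020 · 1.172 · 0.0382 / 0.00102 = 4.477e+04.
Re > 4000 → turbulent. Relative roughness ε/D = 1.9e-06/0.0382 = 4.97e-05. Haaland: 1/√f = -1.8 log₁₀[(4.97e-05/3.7)^1.11 + 6.9/4.477e+04] = -1.8 log₁₀[3.91e-06 + 0.000154] = 6.842, so f = 0.02136.
Darcy-Weisbach: ΔP = f(L/D)(ρV²/2) = 0.02136·(17.4/0.0382)·(1020·1.172²/2) = 0.02136·455.5·700.5 = 6815 Pa.

ΔP ≈ 6820 Pa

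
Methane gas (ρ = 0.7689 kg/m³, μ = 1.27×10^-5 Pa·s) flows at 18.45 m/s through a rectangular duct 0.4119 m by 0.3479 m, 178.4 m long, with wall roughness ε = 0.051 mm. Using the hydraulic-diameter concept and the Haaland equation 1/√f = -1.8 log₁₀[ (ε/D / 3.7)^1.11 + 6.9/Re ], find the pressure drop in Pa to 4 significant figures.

Hydraulic diameter D_h = 4A/P = 4·(0.4119·0.3479)/(2·(0.4119+0.3479)) = 0.5732/1.52 = 0.3772 m.
Re = ρVD_h/μ = 0.7689·18.45·0.3772/1.27e-05 = 4.213e+05.
ε/D_h = 5.1e-05/0.3772 = 0.000135; Haaland gives 1/√f = -1.8 log₁₀[1.19e-05+1.64e-05] = 8.188, so f = 0.01492.
ΔP = f(L/D_h)(ρV²/2) = 0.01492·178.4/0.3772·130.9 = 923.2 Pa.

ΔP ≈ 923.2 Pa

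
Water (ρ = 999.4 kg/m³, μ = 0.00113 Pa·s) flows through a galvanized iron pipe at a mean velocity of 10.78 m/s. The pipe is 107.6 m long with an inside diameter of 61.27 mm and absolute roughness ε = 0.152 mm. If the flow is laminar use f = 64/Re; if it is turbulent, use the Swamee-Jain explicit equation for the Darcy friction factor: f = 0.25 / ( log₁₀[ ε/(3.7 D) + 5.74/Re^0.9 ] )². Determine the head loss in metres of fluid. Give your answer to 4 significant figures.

Reynolds number Re = ρVD/μ = 999.4 · 10.78 · 0.06127 / 0.00113 = 5.842e+05.
Re > 4000 → turbulent. Relative roughness ε/D = 0.000152/0.06127 = 0.00248. Swamee-Jain: f = 0.25/(log₁₀[0.00248/3.7 + 5.74/5.842e+05^0.9])² = 0.25/(log₁₀[0.00067 + 3.71e-05])² = 0.25/(-3.15)² = 0.02519.
Darcy-Weisbach: ΔP = f(L/D)(ρV²/2) = 0.02519·(107.6/0.06127)·(999.4·10.78²/2) = 0.02519·1756·5.807e+04 = 2.569e+06 Pa.
Head loss h_f = ΔP/(ρg) = 2.569e+06/(999.4·9.81) = 262.0 m.

h_f ≈ 262.0 m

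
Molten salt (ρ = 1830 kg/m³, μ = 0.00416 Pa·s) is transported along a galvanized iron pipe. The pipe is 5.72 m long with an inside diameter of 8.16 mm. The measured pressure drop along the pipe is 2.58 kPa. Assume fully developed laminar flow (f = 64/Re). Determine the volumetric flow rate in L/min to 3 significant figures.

For laminar flow, f = 64/Re with Re = ρVD/μ, so Darcy-Weisbach reduces to ΔP = 32μLV/D². Solving for V: V = ΔP·D²/(32μL) = 2580·(0.00816)²/(32·0.00416·5.72) = 0.2256 m/s.
Check: Re = ρVD/μ = 1830·0.2256·0.00816/0.00416 = 809.9 < 2300, so the laminar assumption holds.
Q = V·A = 0.2256·(π/4·0.00816²) = 1.18e-05 m³/s = 0.708 L/min.

Q ≈ 0.708 L/min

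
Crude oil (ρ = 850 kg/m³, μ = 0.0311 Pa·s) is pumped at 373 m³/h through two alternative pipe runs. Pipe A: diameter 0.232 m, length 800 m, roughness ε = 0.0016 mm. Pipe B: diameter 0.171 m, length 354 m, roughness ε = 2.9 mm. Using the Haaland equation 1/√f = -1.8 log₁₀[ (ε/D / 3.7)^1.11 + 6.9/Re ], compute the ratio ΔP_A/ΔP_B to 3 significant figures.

Pipe A: V = Q/A = 0.1036/0.04227 = 2.451 m/s; Re = 1.554e+04; ε/D = 6.9e-06; Haaland → f = 0.02747; ΔP_A = f(L/D)(ρV²/2) = 2.418e+05 Pa.
Pipe B: V = Q/A = 0.1036/0.02297 = 4.512 m/s; Re = 2.109e+04; ε/D = 0.017; Haaland → f = 0.04771; ΔP_B = f(L/D)(ρV²/2) = 8.545e+05 Pa.
ΔP_A/ΔP_B = 2.418e+05/8.545e+05 = 0.283.

ΔP_A/ΔP_B ≈ 0.283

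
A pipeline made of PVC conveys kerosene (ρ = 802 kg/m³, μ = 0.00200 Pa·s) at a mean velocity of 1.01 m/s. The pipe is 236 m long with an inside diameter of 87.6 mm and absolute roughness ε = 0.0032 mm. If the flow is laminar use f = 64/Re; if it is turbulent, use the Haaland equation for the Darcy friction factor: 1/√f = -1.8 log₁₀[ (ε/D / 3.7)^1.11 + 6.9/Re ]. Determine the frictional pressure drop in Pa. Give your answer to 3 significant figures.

ΔP ≈ 24800 Pa

Reynolds number Re = ρVD/μ = 802 · 1.01 · 0.0876 / 0.002 = 3.548e+04.
Re > 4000 → turbulent. Relative roughness ε/D = 3.2e-06/0.0876 = 3.65e-05. Haaland: 1/√f = -1.8 log₁₀[(3.65e-05/3.7)^1.11 + 6.9/3.548e+04] = -1.8 log₁₀[2.78e-06 + 0.000194] = 6.669, so f = 0.02248.
Darcy-Weisbach: ΔP = f(L/D)(ρV²/2) = 0.02248·(236/0.0876)·(802·1.01²/2) = 0.02248·2694·409.1 = 2.478e+04 Pa.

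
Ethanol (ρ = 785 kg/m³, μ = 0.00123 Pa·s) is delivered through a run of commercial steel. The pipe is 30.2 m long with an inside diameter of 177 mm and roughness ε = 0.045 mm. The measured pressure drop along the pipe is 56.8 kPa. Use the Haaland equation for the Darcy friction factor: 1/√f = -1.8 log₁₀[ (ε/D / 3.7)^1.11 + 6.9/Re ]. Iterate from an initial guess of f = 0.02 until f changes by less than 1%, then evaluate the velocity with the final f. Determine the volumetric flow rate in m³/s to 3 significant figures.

Rearranging Darcy-Weisbach: V = √(2·ΔP·D/(f·L·ρ)). With ε/D = 4.5e-05/0.177 = 0.000254, iterate starting from f = 0.02:
  f = 0.02 → V = √(2·5.68e+04·0.177/(0.02·30.2·785)) = 6.512 m/s; Re = ρVD/μ = 7.356e+05; f → 0.0154
  f = 0.0154 → V = 7.422 m/s; Re = 8.384e+05; f → 0.01529
Converged (Δf/f < 1%). With the final f = 0.01529: V = √(2·5.68e+04·0.177/(0.01529·30.2·785)) = 7.447 m/s.
Q = V·A = 7.447·(π/4·0.177²) = 0.1832 m³/s = 0.183 m³/s.

Q ≈ 0.183 m³/s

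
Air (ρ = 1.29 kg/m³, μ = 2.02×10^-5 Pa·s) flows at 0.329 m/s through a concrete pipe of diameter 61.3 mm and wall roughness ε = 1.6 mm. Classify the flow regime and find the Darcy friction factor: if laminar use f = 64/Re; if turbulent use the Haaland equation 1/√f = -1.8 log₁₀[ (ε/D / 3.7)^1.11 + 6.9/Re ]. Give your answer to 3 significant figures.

Re = ρVD/μ = 1.29·0.329·0.0613/2.02e-05 = 1288.
Re < 2300 → laminar, so f = 64/Re = 0.04969 (roughness is irrelevant in laminar flow).

f ≈ 0.0497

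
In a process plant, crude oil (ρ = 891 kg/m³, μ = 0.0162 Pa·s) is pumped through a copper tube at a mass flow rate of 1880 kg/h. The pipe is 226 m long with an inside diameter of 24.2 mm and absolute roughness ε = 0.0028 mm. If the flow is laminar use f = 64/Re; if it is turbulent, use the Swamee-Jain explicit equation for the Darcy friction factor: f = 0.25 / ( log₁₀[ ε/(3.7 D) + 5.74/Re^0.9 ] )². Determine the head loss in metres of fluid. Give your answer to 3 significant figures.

h_f ≈ 29.2 m

ṁ = 1880 kg/h = 1880/3600 = 0.5222 kg/s.
A = πD²/4 = π(0.0242)²/4 = 0.00046 m²; mean velocity V = ṁ/(ρA) = 0.5222/(891 · 0.00046) = 1.274 m/s.
Reynolds number Re = ρVD/μ = 891 · 1.274 · 0.0242 / 0.0162 = 1696.
Re < 2300 → laminar flow, so f = 64/Re = 64/1696 = 0.03774 (the turbulent correlation is not needed).
Darcy-Weisbach: ΔP = f(L/D)(ρV²/2) = 0.03774·(226/0.0242)·(891·1.274²/2) = 0.03774·9339·723.4 = 2.549e+05 Pa.
Head loss h_f = ΔP/(ρg) = 2.549e+05/(891·9.81) = 29.2 m.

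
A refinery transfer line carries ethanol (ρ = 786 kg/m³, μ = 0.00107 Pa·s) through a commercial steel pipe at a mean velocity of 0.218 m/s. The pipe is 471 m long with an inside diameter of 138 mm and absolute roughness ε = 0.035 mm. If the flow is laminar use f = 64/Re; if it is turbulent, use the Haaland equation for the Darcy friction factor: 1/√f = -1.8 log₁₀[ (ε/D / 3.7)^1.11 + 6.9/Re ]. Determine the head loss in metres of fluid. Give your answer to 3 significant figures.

h_f ≈ 0.211 m

Reynolds number Re = ρVD/μ = 786 · 0.218 · 0.138 / 0.00107 = 2.21e+04.
Re > 4000 → turbulent. Relative roughness ε/D = 3.5e-05/0.138 = 0.000254. Haaland: 1/√f = -1.8 log₁₀[(0.000254/3.7)^1.11 + 6.9/2.21e+04] = -1.8 log₁₀[2.39e-05 + 0.000312] = 6.252, so f = 0.02558.
Darcy-Weisbach: ΔP = f(L/D)(ρV²/2) = 0.02558·(471/0.138)·(786·0.218²/2) = 0.02558·3413·18.68 = 1631 Pa.
Head loss h_f = ΔP/(ρg) = 1631/(786·9.81) = 0.211 m.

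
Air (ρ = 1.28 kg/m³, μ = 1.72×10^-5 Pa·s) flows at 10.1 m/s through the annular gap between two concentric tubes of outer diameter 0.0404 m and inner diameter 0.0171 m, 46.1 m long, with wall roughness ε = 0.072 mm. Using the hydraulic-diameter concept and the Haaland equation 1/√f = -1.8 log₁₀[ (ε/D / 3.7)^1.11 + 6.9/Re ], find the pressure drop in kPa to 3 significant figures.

Hydraulic diameter D_h = 4A/P = D_o - D_i = 0.0404 - 0.0171 = 0.0233 m.
Re = ρVD_h/μ = 1.28·10.1·0.0233/1.72e-05 = 1.751e+04.
ε/D_h = 7.2e-05/0.0233 = 0.00309; Haaland gives 1/√f = -1.8 log₁₀[0.000383+0.000394] = 5.597, so f = 0.03192.
ΔP = f(L/D_h)(ρV²/2) = 0.03192·46.1/0.0233·65.29 = 4123 Pa.
ΔP = 4.12 kPa.

ΔP ≈ 4.12 kPa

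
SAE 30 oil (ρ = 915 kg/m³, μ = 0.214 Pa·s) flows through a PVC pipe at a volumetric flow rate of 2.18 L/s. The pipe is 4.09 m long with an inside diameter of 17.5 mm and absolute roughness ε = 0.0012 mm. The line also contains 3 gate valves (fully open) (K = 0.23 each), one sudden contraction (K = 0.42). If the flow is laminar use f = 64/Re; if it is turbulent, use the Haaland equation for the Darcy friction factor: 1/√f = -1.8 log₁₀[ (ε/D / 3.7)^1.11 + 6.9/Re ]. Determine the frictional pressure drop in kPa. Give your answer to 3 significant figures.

ΔP ≈ 871 kPa

Q = 2.18 L/s = 2.18/1000 = 0.00218 m³/s.
Cross-sectional area A = πD²/4 = π(0.0175)²/4 = 0.0002405 m²; mean velocity V = Q/A = 0.00218/0.0002405 = 9.063 m/s.
Reynolds number Re = ρVD/μ = 915 · 9.063 · 0.0175 / 0.214 = 678.2.
Re < 2300 → laminar flow, so f = 64/Re = 64/678.2 = 0.09437 (the turbulent correlation is not needed).
Total minor-loss coefficient ΣK = 3·0.23 + 1·0.42 = 1.11.
ΔP = [f·L/D + ΣK]·(ρV²/2) = [0.09437·4.09/0.0175 + 1.11]·(915·9.063²/2) = [22.06 + 1.11]·3.758e+04 = 8.706e+05 Pa.
ΔP = 8.706e+05 Pa = 871 kPa.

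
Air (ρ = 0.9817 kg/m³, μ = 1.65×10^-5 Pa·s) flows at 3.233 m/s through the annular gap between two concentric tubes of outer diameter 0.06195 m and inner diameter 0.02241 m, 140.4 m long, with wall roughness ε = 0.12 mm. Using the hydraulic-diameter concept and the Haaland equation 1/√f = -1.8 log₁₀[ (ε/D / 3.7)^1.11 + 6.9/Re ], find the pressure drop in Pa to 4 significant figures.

Hydraulic diameter D_h = 4A/P = D_o - D_i = 0.06195 - 0.02241 = 0.03954 m.
Re = ρVD_h/μ = 0.9817·3.233·0.03954/1.65e-05 = 7606.
ε/D_h = 0.00012/0.03954 = 0.00303; Haaland gives 1/√f = -1.8 log₁₀[0.000375+0.000907] = 5.205, so f = 0.03691.
ΔP = f(L/D_h)(ρV²/2) = 0.03691·140.4/0.03954·5.131 = 672.3 Pa.

ΔP ≈ 672.3 Pa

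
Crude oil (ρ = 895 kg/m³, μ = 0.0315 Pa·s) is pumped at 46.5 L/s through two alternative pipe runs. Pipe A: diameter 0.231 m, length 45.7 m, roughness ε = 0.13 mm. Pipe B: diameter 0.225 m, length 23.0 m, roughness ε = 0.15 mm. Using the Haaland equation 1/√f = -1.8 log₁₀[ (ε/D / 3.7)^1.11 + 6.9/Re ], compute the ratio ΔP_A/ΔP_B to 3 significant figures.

ΔP_A/ΔP_B ≈ 1.75

Pipe A: V = Q/A = 0.0465/0.04191 = 1.11 m/s; Re = 7282; ε/D = 0.000563; Haaland → f = 0.03435; ΔP_A = f(L/D)(ρV²/2) = 3743 Pa.
Pipe B: V = Q/A = 0.0465/0.03976 = 1.169 m/s; Re = 7476; ε/D = 0.000667; Haaland → f = 0.03422; ΔP_B = f(L/D)(ρV²/2) = 2141 Pa.
ΔP_A/ΔP_B = 3743/2141 = 1.75.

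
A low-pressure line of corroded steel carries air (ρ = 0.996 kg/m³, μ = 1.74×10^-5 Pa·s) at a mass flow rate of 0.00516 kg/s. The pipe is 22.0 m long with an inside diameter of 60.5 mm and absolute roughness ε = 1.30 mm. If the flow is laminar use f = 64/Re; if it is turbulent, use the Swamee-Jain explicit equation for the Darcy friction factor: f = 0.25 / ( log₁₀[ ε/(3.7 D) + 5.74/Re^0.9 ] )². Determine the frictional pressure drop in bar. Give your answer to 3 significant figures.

ΔP ≈ 3.35×10^-4 bar

A = πD²/4 = π(0.0605)²/4 = 0.002875 m²; mean velocity V = ṁ/(ρA) = 0.00516/(0.996 · 0.002875) = 1.802 m/s.
Reynolds number Re = ρVD/μ = 0.996 · 1.802 · 0.0605 / 1.74e-05 = 6241.
Re > 4000 → turbulent. Relative roughness ε/D = 0.0013/0.0605 = 0.0215. Swamee-Jain: f = 0.25/(log₁₀[0.0215/3.7 + 5.74/6241^0.9])² = 0.25/(log₁₀[0.00581 + 0.0022])² = 0.25/(-2.096)² = 0.05689.
Darcy-Weisbach: ΔP = f(L/D)(ρV²/2) = 0.05689·(22/0.0605)·(0.996·1.802²/2) = 0.05689·363.6·1.617 = 33.46 Pa.
ΔP = 33.46 Pa = 3.35×10^-4 bar.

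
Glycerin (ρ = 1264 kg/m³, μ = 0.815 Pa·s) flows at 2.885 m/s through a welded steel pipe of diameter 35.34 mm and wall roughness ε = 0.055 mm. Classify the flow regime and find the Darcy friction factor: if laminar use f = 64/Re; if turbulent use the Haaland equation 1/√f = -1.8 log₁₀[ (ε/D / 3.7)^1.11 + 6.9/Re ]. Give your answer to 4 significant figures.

Re = ρVD/μ = 1264·2.885·0.03534/0.815 = 158.1.
Re < 2300 → laminar, so f = 64/Re = 0.4047 (roughness is irrelevant in laminar flow).

f ≈ 0.4047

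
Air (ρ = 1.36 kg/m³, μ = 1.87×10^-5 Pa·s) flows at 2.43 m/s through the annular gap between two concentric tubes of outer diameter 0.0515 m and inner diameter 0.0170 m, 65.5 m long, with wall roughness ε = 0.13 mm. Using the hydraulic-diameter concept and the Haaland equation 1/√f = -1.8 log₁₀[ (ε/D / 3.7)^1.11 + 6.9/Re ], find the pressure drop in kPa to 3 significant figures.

ΔP ≈ 0.302 kPa

Hydraulic diameter D_h = 4A/P = D_o - D_i = 0.0515 - 0.017 = 0.0345 m.
Re = ρVD_h/μ = 1.36·2.43·0.0345/1.87e-05 = 6097.
ε/D_h = 0.00013/0.0345 = 0.00377; Haaland gives 1/√f = -1.8 log₁₀[0.000477+0.00113] = 5.028, so f = 0.03955.
ΔP = f(L/D_h)(ρV²/2) = 0.03955·65.5/0.0345·4.015 = 301.5 Pa.
ΔP = 0.302 kPa.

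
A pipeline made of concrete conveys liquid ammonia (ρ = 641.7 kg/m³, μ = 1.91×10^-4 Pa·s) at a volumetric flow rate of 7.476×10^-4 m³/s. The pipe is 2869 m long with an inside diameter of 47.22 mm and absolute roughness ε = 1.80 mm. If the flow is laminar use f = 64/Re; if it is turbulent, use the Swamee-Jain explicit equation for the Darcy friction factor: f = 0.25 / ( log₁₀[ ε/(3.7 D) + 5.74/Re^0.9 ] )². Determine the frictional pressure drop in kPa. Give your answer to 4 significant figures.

Cross-sectional area A = πD²/4 = π(0.04722)²/4 = 0.001751 m²; mean velocity V = Q/A = 0.0007476/0.001751 = 0.4269 m/s.
Reynolds number Re = ρVD/μ = 641.7 · 0.4269 · 0.04722 / 0.000191 = 6.773e+04.
Re > 4000 → turbulent. Relative roughness ε/D = 0.0018/0.04722 = 0.0381. Swamee-Jain: f = 0.25/(log₁₀[0.0381/3.7 + 5.74/6.773e+04^0.9])² = 0.25/(log₁₀[0.0103 + 0.000258])² = 0.25/(-1.976)² = 0.06401.
Darcy-Weisbach: ΔP = f(L/D)(ρV²/2) = 0.06401·(2869/0.04722)·(641.7·0.4269²/2) = 0.06401·6.076e+04·58.47 = 2.274e+05 Pa.
ΔP = 2.274e+05 Pa = 227.4 kPa.

ΔP ≈ 227.4 kPa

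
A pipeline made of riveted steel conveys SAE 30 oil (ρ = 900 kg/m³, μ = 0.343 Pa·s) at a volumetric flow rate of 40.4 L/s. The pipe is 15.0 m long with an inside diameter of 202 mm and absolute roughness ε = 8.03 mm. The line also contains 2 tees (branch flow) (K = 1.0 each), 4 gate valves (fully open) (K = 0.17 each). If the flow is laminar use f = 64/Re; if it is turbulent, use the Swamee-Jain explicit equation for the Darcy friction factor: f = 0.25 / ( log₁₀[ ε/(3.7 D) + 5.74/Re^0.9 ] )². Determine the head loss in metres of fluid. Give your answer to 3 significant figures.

Q = 40.4 L/s = 40.4/1000 = 0.0404 m³/s.
Cross-sectional area A = πD²/4 = π(0.202)²/4 = 0.03205 m²; mean velocity V = Q/A = 0.0404/0.03205 = 1.261 m/s.
Reynolds number Re = ρVD/μ = 900 · 1.261 · 0.202 / 0.343 = 668.2.
Re < 2300 → laminar flow, so f = 64/Re = 64/668.2 = 0.09578 (the turbulent correlation is not needed).
Total minor-loss coefficient ΣK = 2·1 + 4·0.17 = 2.68.
ΔP = [f·L/D + ΣK]·(ρV²/2) = [0.09578·15/0.202 + 2.68]·(900·1.261²/2) = [7.113 + 2.68]·715.1 = 7003 Pa.
Head loss h_f = ΔP/(ρg) = 7003/(900·9.81) = 0.793 m.

h_f ≈ 0.793 m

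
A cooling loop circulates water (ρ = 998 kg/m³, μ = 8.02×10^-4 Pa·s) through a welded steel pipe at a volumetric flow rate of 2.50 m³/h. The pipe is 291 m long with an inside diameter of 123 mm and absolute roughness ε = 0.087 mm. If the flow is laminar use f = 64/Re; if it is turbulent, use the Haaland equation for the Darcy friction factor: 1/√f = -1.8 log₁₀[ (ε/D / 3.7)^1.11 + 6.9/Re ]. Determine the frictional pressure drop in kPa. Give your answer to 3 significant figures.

ΔP ≈ 0.132 kPa

Q = 2.50 m³/h = 2.50/3600 = 0.0006944 m³/s.
Cross-sectional area A = πD²/4 = π(0.123)²/4 = 0.01188 m²; mean velocity V = Q/A = 0.0006944/0.01188 = 0.05844 m/s.
Reynolds number Re = ρVD/μ = 998 · 0.05844 · 0.123 / 0.000802 = 8945.
Re > 4000 → turbulent. Relative roughness ε/D = 8.7e-05/0.123 = 0.000707. Haaland: 1/√f = -1.8 log₁₀[(0.000707/3.7)^1.11 + 6.9/8945] = -1.8 log₁₀[7.45e-05 + 0.000771] = 5.531, so f = 0.03269.
Darcy-Weisbach: ΔP = f(L/D)(ρV²/2) = 0.03269·(291/0.123)·(998·0.05844²/2) = 0.03269·2366·1.704 = 131.8 Pa.
ΔP = 131.8 Pa = 0.132 kPa.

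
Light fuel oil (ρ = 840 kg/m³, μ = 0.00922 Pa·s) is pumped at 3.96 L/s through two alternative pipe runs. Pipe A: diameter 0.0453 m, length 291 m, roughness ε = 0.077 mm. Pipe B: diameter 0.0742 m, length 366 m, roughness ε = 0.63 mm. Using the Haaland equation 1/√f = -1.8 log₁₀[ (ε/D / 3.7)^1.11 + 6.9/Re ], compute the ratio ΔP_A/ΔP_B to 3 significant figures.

ΔP_A/ΔP_B ≈ 6.99

Pipe A: V = Q/A = 0.00396/0.001612 = 2.457 m/s; Re = 1.014e+04; ε/D = 0.0017; Haaland → f = 0.03303; ΔP_A = f(L/D)(ρV²/2) = 5.381e+05 Pa.
Pipe B: V = Q/A = 0.00396/0.004324 = 0.9158 m/s; Re = 6191; ε/D = 0.00849; Haaland → f = 0.04428; ΔP_B = f(L/D)(ρV²/2) = 7.694e+04 Pa.
ΔP_A/ΔP_B = 5.381e+05/7.694e+04 = 6.99.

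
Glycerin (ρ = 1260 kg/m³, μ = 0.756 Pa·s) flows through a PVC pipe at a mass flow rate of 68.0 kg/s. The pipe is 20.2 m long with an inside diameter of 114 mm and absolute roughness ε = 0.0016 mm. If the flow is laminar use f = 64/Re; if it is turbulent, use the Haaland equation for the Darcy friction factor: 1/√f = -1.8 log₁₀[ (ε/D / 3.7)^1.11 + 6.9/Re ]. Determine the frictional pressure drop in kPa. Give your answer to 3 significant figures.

A = πD²/4 = π(0.114)²/4 = 0.01021 m²; mean velocity V = ṁ/(ρA) = 68/(1260 · 0.01021) = 5.287 m/s.
Reynolds number Re = ρVD/μ = 1260 · 5.287 · 0.114 / 0.756 = 1005.
Re < 2300 → laminar flow, so f = 64/Re = 64/1005 = 0.06371 (the turbulent correlation is not needed).
Darcy-Weisbach: ΔP = f(L/D)(ρV²/2) = 0.06371·(20.2/0.114)·(1260·5.287²/2) = 0.06371·177.2·1.761e+04 = 1.988e+05 Pa.
ΔP = 1.988e+05 Pa = 199 kPa.

ΔP ≈ 199 kPa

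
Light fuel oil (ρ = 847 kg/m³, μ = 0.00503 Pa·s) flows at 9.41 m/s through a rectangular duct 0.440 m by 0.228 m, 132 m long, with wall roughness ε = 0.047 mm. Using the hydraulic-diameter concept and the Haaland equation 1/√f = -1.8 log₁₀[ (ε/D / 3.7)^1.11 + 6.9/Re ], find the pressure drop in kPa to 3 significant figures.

Hydraulic diameter D_h = 4A/P = 4·(0.44·0.228)/(2·(0.44+0.228)) = 0.4013/1.336 = 0.3004 m.
Re = ρVD_h/μ = 847·9.41·0.3004/0.00503 = 4.759e+05.
ε/D_h = 4.7e-05/0.3004 = 0.000156; Haaland gives 1/√f = -1.8 log₁₀[1.4e-05+1.45e-05] = 8.182, so f = 0.01494.
ΔP = f(L/D_h)(ρV²/2) = 0.01494·132/0.3004·3.75e+04 = 2.462e+05 Pa.
ΔP = 246 kPa.

ΔP ≈ 246 kPa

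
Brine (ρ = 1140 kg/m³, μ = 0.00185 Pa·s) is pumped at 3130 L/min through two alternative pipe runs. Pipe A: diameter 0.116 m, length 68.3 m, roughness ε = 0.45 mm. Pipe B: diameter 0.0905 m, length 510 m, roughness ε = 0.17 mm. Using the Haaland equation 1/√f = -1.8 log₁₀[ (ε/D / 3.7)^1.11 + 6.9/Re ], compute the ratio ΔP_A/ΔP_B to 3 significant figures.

ΔP_A/ΔP_B ≈ 0.0471

Pipe A: V = Q/A = 0.05217/0.01057 = 4.936 m/s; Re = 3.528e+05; ε/D = 0.00388; Haaland → f = 0.02851; ΔP_A = f(L/D)(ρV²/2) = 2.331e+05 Pa.
Pipe B: V = Q/A = 0.05217/0.006433 = 8.11 m/s; Re = 4.523e+05; ε/D = 0.00188; Haaland → f = 0.02345; ΔP_B = f(L/D)(ρV²/2) = 4.954e+06 Pa.
ΔP_A/ΔP_B = 2.331e+05/4.954e+06 = 0.0471.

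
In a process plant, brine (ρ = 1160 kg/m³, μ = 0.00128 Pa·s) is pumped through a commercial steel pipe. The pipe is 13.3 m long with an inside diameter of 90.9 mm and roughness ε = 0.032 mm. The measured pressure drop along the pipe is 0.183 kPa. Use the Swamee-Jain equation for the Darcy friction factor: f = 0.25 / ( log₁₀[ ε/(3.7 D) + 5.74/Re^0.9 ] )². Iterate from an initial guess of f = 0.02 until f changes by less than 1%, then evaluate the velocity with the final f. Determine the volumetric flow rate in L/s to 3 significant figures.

Rearranging Darcy-Weisbach: V = √(2·ΔP·D/(f·L·ρ)). With ε/D = 3.2e-05/0.0909 = 0.000352, iterate starting from f = 0.02:
  f = 0.02 → V = √(2·183·0.0909/(0.02·13.3·1160)) = 0.3284 m/s; Re = ρVD/μ = 2.705e+04; f → 0.02496
  f = 0.02496 → V = 0.2939 m/s; Re = 2.421e+04; f → 0.02556
  f = 0.02556 → V = 0.2905 m/s; Re = 2.393e+04; f → 0.02563
Converged (Δf/f < 1%). With the final f = 0.02563: V = √(2·183·0.0909/(0.02563·13.3·1160)) = 0.2901 m/s.
Q = V·A = 0.2901·(π/4·0.0909²) = 0.001883 m³/s = 1.88 L/s.

Q ≈ 1.88 L/s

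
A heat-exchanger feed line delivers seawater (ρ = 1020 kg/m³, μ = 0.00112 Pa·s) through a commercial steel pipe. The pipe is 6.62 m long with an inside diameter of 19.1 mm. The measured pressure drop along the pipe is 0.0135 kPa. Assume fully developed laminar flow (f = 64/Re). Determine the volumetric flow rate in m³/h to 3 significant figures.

For laminar flow, f = 64/Re with Re = ρVD/μ, so Darcy-Weisbach reduces to ΔP = 32μLV/D². Solving for V: V = ΔP·D²/(32μL) = 13.5·(0.0191)²/(32·0.00112·6.62) = 0.02076 m/s.
Check: Re = ρVD/μ = 1020·0.02076·0.0191/0.00112 = 361.1 < 2300, so the laminar assumption holds.
Q = V·A = 0.02076·(π/4·0.0191²) = 5.947e-06 m³/s = 0.0214 m³/h.

Q ≈ 0.0214 m³/h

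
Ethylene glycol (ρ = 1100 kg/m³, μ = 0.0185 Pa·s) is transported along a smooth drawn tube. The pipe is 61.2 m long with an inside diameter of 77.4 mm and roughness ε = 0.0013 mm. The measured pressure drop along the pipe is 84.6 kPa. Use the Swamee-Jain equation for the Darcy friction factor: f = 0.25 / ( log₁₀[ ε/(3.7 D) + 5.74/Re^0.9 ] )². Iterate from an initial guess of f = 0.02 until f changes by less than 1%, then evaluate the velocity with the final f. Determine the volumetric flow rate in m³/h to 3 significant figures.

Q ≈ 43.4 m³/h

Rearranging Darcy-Weisbach: V = √(2·ΔP·D/(f·L·ρ)). With ε/D = 1.3e-06/0.0774 = 1.68e-05, iterate starting from f = 0.02:
  f = 0.02 → V = √(2·8.46e+04·0.0774/(0.02·61.2·1100)) = 3.119 m/s; Re = ρVD/μ = 1.435e+04; f → 0.02814
  f = 0.02814 → V = 2.629 m/s; Re = 1.21e+04; f → 0.02944
  f = 0.02944 → V = 2.57 m/s; Re = 1.183e+04; f → 0.02962
Converged (Δf/f < 1%). With the final f = 0.02962: V = √(2·8.46e+04·0.0774/(0.02962·61.2·1100)) = 2.563 m/s.
Q = V·A = 2.563·(π/4·0.0774²) = 0.01206 m³/s = 43.4 m³/h.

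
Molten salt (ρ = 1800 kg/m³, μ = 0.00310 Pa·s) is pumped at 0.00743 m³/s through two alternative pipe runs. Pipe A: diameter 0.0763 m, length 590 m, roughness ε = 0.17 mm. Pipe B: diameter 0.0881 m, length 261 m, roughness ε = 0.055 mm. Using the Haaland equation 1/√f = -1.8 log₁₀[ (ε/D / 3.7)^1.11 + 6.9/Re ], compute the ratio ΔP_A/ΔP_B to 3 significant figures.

ΔP_A/ΔP_B ≈ 5.53

Pipe A: V = Q/A = 0.00743/0.004572 = 1.625 m/s; Re = 7.199e+04; ε/D = 0.00223; Haaland → f = 0.02607; ΔP_A = f(L/D)(ρV²/2) = 4.79e+05 Pa.
Pipe B: V = Q/A = 0.00743/0.006096 = 1.219 m/s; Re = 6.235e+04; ε/D = 0.000624; Haaland → f = 0.02188; ΔP_B = f(L/D)(ρV²/2) = 8.668e+04 Pa.
ΔP_A/ΔP_B = 4.79e+05/8.668e+04 = 5.53.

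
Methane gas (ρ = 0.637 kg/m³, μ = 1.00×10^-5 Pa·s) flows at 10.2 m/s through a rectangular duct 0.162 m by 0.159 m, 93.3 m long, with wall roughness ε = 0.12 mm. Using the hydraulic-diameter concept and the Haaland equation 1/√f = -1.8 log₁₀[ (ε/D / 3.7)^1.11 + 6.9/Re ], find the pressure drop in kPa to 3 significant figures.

ΔP ≈ 0.404 kPa

Hydraulic diameter D_h = 4A/P = 4·(0.162·0.159)/(2·(0.162+0.159)) = 0.103/0.642 = 0.1605 m.
Re = ρVD_h/μ = 0.637·10.2·0.1605/1e-05 = 1.043e+05.
ε/D_h = 0.00012/0.1605 = 0.000748; Haaland gives 1/√f = -1.8 log₁₀[7.93e-05+6.62e-05] = 6.907, so f = 0.02096.
ΔP = f(L/D_h)(ρV²/2) = 0.02096·93.3/0.1605·33.14 = 403.8 Pa.
ΔP = 0.404 kPa.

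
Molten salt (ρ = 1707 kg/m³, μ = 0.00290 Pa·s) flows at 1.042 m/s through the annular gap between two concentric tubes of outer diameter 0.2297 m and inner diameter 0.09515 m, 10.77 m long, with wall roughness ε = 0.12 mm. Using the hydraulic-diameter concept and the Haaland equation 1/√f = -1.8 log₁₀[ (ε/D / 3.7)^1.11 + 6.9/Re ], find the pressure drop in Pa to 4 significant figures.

Hydraulic diameter D_h = 4A/P = D_o - D_i = 0.2297 - 0.09515 = 0.1346 m.
Re = ρVD_h/μ = 1707·1.042·0.1346/0.0029 = 8.253e+04.
ε/D_h = 0.00012/0.1346 = 0.000892; Haaland gives 1/√f = -1.8 log₁₀[9.64e-05+8.36e-05] = 6.74, so f = 0.02201.
ΔP = f(L/D_h)(ρV²/2) = 0.02201·10.77/0.1346·926.7 = 1633 Pa.

ΔP ≈ 1633 Pa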